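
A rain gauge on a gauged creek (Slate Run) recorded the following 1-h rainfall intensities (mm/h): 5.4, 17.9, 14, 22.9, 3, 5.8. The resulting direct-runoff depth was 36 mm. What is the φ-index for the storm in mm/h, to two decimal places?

φ ≈ 6.27 mm/h

Only the 3 blocks with intensity above φ contribute runoff: 17.9, 14, 22.9 mm/h.
Σ(I−φ)·Δt = d  ⇒  (17.9+14+22.9 − 3φ)·1 = 36
φ = (54.80 − 36/1) / 3 = 6.27 mm/h.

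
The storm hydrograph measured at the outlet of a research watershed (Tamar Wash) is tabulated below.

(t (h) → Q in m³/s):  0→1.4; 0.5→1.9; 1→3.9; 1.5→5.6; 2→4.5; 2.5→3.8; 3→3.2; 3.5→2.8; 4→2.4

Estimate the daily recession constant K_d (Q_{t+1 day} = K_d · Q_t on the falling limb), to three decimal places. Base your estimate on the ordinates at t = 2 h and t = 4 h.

Between t = 2 h and t = 4 h the flow falls from 4.5 to 2.4 m³/s over 4×0.5 h = 2 h.
Per-interval ratio K = (2.4/4.5)^(1/4) = 0.8546; K_d = K^(24/0.5) = 0.001.

K_d ≈ 0.001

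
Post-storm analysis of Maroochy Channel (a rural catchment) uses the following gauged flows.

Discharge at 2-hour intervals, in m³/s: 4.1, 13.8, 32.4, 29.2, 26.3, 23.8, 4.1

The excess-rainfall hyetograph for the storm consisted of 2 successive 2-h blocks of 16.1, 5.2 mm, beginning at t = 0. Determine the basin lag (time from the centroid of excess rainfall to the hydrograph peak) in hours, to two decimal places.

t_L ≈ 2.51 h

Centroid of excess rainfall: t_c = Σ P_i·t̄_i / ΣP_i = 1.4883 h (block centres at 1, 3 h).
Hydrograph peak occurs at t = 4 h, so basin lag t_L = 4 − 1.4883 = 2.51 h.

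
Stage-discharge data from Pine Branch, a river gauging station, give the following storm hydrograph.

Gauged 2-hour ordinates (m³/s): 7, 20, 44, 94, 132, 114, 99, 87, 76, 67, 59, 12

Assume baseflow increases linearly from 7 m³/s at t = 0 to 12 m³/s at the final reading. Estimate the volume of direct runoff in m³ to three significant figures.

Direct-runoff ordinates (Q − Q_b): 0.00, 12.55, 36.09, 85.64, 123.18, 104.73, 89.27, 76.82, 65.36, 55.91, 47.45, 0.00 m³/s.
ΣQ_DR = 697.0 m³/s.
With Δt = 2 h = 7200 s, V = ΣQ_DR · Δt = 697.0 × 7200 = 5.02 × 10^6 m³.

V ≈ 5.02 × 10^6 m³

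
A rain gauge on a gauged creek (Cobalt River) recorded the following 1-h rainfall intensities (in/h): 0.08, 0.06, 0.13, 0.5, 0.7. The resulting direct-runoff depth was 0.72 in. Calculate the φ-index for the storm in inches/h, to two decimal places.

Only the 2 blocks with intensity above φ contribute runoff: 0.5, 0.7 in/h.
Σ(I−φ)·Δt = d  ⇒  (0.5+0.7 − 2φ)·1 = 0.72
φ = (1.200 − 0.72/1) / 2 = 0.24 in/h.

φ ≈ 0.24 in/h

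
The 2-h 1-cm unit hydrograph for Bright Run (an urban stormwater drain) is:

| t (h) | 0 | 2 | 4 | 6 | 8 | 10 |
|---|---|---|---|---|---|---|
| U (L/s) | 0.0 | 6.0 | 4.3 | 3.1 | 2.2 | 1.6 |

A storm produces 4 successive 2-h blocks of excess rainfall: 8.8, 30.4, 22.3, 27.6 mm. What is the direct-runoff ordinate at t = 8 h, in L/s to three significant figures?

By discrete convolution, Q_j = Σ (P_i / 10 mm) · U_{j−i}.
At t = 8 h (j=4): Q = (8.8/10)·2.2 + (30.4/10)·3.1 + (22.3/10)·4.3 + (27.6/10)·6.0 = 37.5 L/s.

Q ≈ 37.5 L/s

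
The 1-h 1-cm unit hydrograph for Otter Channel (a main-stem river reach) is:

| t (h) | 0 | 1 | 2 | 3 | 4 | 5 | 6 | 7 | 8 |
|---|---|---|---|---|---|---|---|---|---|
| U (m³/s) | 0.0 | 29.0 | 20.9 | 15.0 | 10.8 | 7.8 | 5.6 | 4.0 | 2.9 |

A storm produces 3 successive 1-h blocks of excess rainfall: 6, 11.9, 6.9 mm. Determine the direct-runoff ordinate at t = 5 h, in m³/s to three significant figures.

Q ≈ 27.9 m³/s

By discrete convolution, Q_j = Σ (P_i / 10 mm) · U_{j−i}.
At t = 5 h (j=5): Q = (6/10)·7.8 + (11.9/10)·10.8 + (6.9/10)·15.0 = 27.9 m³/s.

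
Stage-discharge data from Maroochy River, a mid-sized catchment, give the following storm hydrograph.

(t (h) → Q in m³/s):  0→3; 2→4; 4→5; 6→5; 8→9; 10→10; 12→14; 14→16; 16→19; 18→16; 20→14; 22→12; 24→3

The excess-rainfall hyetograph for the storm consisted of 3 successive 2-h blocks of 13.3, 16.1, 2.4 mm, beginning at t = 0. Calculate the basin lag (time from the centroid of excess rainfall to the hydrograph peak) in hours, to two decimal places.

Centroid of excess rainfall: t_c = Σ P_i·t̄_i / ΣP_i = 2.3145 h (block centres at 1, 3, 5 h).
Hydrograph peak occurs at t = 16 h, so basin lag t_L = 16 − 2.3145 = 13.69 h.

t_L ≈ 13.69 h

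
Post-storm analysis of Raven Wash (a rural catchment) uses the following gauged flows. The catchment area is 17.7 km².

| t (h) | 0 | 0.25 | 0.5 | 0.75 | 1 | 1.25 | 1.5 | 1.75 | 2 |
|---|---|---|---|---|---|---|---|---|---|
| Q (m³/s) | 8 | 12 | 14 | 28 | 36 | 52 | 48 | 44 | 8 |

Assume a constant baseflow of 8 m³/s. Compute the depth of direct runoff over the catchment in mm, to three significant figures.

Direct runoff: 0.0, 4.0, 6.0, 20.0, 28.0, 44.0, 40.0, 36.0, 0.0 m³/s; ΣQ_DR = 178.0 m³/s.
V = ΣQ_DR · Δt = 178.0 × 900 s = 1.602 × 10^5 m³.
Over A = 17.7 km², depth = V / A = 9.05 mm.

d ≈ 9.05 mm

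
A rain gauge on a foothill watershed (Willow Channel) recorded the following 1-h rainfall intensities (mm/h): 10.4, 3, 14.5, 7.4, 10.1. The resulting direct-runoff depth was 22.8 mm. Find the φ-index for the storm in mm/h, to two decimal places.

φ ≈ 4.90 mm/h

Only the 4 blocks with intensity above φ contribute runoff: 10.4, 14.5, 7.4, 10.1 mm/h.
Σ(I−φ)·Δt = d  ⇒  (10.4+14.5+7.4+10.1 − 4φ)·1 = 22.8
φ = (42.40 − 22.8/1) / 4 = 4.90 mm/h.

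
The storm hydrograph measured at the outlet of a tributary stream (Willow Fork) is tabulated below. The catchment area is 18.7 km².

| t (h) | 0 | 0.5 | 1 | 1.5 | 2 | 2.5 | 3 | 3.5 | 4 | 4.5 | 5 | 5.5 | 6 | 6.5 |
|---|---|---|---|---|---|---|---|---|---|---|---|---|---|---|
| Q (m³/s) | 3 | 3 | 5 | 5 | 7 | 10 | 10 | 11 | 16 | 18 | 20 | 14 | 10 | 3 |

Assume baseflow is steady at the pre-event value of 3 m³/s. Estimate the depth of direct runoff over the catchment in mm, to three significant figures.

Direct runoff: 0.0, 0.0, 2.0, 2.0, 4.0, 7.0, 7.0, 8.0, 13.0, 15.0, 17.0, 11.0, 7.0, 0.0 m³/s; ΣQ_DR = 93.00 m³/s.
V = ΣQ_DR · Δt = 93.00 × 1800 s = 1.674 × 10^5 m³.
Over A = 18.7 km², depth = V / A = 8.95 mm.

d ≈ 8.95 mm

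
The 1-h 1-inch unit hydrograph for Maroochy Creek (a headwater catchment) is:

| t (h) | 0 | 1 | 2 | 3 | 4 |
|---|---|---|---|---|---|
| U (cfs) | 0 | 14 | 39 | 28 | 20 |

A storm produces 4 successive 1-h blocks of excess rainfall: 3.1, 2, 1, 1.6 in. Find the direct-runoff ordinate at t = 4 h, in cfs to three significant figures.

Q ≈ 179 cfs

By discrete convolution, Q_j = Σ (P_i / 1 in) · U_{j−i}.
At t = 4 h (j=4): Q = (3.1/1)·20 + (2/1)·28 + (1/1)·39 + (1.6/1)·14 = 179 cfs.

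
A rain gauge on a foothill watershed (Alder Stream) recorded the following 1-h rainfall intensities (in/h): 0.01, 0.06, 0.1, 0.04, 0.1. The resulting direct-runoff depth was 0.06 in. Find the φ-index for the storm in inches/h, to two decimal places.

Only the 2 blocks with intensity above φ contribute runoff: 0.1, 0.1 in/h.
Σ(I−φ)·Δt = d  ⇒  (0.1+0.1 − 2φ)·1 = 0.06
φ = (0.2000 − 0.06/1) / 2 = 0.07 in/h.

φ ≈ 0.07 in/h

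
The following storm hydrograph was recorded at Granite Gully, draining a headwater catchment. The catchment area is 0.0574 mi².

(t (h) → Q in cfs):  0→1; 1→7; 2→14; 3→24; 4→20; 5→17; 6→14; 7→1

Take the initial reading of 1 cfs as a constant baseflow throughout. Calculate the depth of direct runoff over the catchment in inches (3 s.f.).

Direct runoff: 0.0, 6.0, 13.0, 23.0, 19.0, 16.0, 13.0, 0.0 cfs; ΣQ_DR = 90.00 cfs.
V = ΣQ_DR · Δt = 90.00 × 3600 s = 3.240 × 10^5 ft³.
Over A = 0.0574 mi², depth = V / A = 2.43 in.

d ≈ 2.43 in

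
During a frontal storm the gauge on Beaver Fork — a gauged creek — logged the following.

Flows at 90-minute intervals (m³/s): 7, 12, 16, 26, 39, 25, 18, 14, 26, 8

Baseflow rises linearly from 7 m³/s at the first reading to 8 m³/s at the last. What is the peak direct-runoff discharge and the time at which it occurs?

Q_p = 31.56 m³/s at t = 6 h

Subtracting baseflow gives direct-runoff ordinates: 0.00, 4.89, 8.78, 18.67, 31.56, 17.44, 10.33, 6.22, 18.11, 0.00 m³/s.
The maximum is 31.56 m³/s, occurring at the reading for t = 6 h.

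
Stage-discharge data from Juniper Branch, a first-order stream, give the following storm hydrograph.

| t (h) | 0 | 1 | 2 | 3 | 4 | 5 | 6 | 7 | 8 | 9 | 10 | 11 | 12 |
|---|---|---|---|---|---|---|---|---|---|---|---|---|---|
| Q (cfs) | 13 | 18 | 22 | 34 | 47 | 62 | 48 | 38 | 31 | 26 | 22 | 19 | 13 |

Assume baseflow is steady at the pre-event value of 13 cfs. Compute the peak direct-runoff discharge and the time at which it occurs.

Q_p = 49.0 cfs at t = 5 h

Subtracting baseflow gives direct-runoff ordinates: 0.0, 5.0, 9.0, 21.0, 34.0, 49.0, 35.0, 25.0, 18.0, 13.0, 9.0, 6.0, 0.0 cfs.
The maximum is 49.0 cfs, occurring at the reading for t = 5 h.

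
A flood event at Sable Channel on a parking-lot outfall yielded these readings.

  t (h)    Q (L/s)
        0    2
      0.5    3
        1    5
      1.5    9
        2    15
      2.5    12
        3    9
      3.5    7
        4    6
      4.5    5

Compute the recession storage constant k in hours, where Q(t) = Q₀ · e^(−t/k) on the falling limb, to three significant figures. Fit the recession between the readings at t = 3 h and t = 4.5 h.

k ≈ 2.55 h

On the falling limb, Q drops from 9 to 5 L/s between t = 3 h and t = 4.5 h (Δt = 1.5 h).
k = −Δt / ln(Q₂/Q₁) = −1.5 / ln(5/9) = 2.55 h.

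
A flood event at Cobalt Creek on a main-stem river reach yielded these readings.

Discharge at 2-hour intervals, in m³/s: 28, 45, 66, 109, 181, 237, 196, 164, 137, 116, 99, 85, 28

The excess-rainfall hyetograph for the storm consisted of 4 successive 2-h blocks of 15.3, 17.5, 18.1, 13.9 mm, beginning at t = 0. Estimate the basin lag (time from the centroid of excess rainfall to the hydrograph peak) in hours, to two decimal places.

Centroid of excess rainfall: t_c = Σ P_i·t̄_i / ΣP_i = 3.9444 h (block centres at 1, 3, 5, 7 h).
Hydrograph peak occurs at t = 10 h, so basin lag t_L = 10 − 3.9444 = 6.06 h.

t_L ≈ 6.06 h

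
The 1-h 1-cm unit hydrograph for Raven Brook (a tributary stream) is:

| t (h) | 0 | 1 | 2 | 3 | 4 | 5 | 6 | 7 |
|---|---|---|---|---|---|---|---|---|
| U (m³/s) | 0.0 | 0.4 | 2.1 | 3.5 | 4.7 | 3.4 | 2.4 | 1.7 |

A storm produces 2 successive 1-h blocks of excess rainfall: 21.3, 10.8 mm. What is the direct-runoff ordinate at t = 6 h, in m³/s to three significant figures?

By discrete convolution, Q_j = Σ (P_i / 10 mm) · U_{j−i}.
At t = 6 h (j=6): Q = (21.3/10)·2.4 + (10.8/10)·3.4 = 8.78 m³/s.

Q ≈ 8.78 m³/s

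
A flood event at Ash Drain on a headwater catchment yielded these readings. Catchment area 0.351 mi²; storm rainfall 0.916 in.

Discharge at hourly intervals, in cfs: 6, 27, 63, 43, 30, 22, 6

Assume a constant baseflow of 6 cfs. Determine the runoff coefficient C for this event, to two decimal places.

ΣQ_DR = 155.0 cfs; V = ΣQ_DR·Δt = 5.580 × 10^5 ft³.
Runoff depth d = V / A = 0.6843 in.
C = d / P = 0.6843 / 0.916 = 0.75.

C ≈ 0.75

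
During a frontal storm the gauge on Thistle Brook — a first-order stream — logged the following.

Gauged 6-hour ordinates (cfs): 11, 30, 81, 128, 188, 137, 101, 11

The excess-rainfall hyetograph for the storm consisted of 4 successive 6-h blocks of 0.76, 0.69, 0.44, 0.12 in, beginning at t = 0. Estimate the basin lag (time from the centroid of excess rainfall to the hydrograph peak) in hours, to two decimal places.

Centroid of excess rainfall: t_c = Σ P_i·t̄_i / ΣP_i = 8.7612 h (block centres at 3, 9, 15, 21 h).
Hydrograph peak occurs at t = 24 h, so basin lag t_L = 24 − 8.7612 = 15.24 h.

t_L ≈ 15.24 h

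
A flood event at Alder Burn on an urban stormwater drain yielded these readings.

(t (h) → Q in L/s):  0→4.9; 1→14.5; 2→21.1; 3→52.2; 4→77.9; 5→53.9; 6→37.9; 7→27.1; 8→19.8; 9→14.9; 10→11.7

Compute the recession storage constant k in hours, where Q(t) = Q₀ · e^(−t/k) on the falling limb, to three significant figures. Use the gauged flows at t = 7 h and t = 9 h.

k ≈ 3.34 h

On the falling limb, Q drops from 27.1 to 14.9 L/s between t = 7 h and t = 9 h (Δt = 2 h).
k = −Δt / ln(Q₂/Q₁) = −2 / ln(14.9/27.1) = 3.34 h.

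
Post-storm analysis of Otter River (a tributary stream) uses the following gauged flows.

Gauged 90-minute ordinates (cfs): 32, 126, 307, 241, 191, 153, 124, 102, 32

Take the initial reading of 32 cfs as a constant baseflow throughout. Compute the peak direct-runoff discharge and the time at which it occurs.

Subtracting baseflow gives direct-runoff ordinates: 0.0, 94.0, 275.0, 209.0, 159.0, 121.0, 92.0, 70.0, 0.0 cfs.
The maximum is 275.0 cfs, occurring at the reading for t = 3 h.

Q_p = 275.0 cfs at t = 3 h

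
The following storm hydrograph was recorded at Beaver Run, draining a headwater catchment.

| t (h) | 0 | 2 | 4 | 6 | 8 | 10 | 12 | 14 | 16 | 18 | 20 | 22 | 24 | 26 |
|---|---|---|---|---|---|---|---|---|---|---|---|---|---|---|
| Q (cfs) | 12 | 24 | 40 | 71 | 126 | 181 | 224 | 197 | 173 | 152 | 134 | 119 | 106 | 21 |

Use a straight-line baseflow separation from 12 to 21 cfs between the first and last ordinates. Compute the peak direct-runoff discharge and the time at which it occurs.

Subtracting baseflow gives direct-runoff ordinates: 0.00, 11.31, 26.62, 56.92, 111.23, 165.54, 207.85, 180.15, 155.46, 133.77, 115.08, 99.38, 85.69, 0.00 cfs.
The maximum is 207.85 cfs, occurring at the reading for t = 12 h.

Q_p = 207.85 cfs at t = 12 h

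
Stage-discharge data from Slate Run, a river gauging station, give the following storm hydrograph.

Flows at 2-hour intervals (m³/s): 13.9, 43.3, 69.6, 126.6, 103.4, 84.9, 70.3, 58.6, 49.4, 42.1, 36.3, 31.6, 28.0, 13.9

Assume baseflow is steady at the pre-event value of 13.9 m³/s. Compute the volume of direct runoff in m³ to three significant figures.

Direct-runoff ordinates (Q − Q_b): 0.0, 29.4, 55.7, 112.7, 89.5, 71.0, 56.4, 44.7, 35.5, 28.2, 22.4, 17.7, 14.1, 0.0 m³/s.
ΣQ_DR = 577.3 m³/s.
With Δt = 2 h = 7200 s, V = ΣQ_DR · Δt = 577.3 × 7200 = 4.16 × 10^6 m³.

V ≈ 4.16 × 10^6 m³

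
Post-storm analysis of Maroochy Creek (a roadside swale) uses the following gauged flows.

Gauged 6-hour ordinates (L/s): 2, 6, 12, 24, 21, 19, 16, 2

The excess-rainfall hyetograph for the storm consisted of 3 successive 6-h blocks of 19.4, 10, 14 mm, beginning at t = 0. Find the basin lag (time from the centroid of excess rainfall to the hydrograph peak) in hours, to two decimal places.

Centroid of excess rainfall: t_c = Σ P_i·t̄_i / ΣP_i = 8.2535 h (block centres at 3, 9, 15 h).
Hydrograph peak occurs at t = 18 h, so basin lag t_L = 18 − 8.2535 = 9.75 h.

t_L ≈ 9.75 h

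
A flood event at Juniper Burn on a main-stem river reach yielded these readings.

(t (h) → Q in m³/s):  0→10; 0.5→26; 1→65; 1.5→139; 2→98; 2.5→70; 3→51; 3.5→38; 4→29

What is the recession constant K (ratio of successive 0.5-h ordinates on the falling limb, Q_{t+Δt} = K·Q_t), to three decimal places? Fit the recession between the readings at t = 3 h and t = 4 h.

K ≈ 0.754

Using the recession-limb readings at t = 3 h and t = 4 h: Q falls from 51 to 29 m³/s over 2 intervals.
K = (Q₂/Q₁)^(1/2) = (29/51)^(1/2) = 0.754.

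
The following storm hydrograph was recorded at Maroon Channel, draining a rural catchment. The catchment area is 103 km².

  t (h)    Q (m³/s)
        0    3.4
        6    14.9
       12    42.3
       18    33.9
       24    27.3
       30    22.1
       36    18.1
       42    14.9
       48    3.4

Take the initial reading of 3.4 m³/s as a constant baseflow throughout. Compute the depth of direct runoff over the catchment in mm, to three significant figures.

d ≈ 31.4 mm

Direct runoff: 0.0, 11.5, 38.9, 30.5, 23.9, 18.7, 14.7, 11.5, 0.0 m³/s; ΣQ_DR = 149.7 m³/s.
V = ΣQ_DR · Δt = 149.7 × 21600 s = 3.234 × 10^6 m³.
Over A = 103 km², depth = V / A = 31.4 mm.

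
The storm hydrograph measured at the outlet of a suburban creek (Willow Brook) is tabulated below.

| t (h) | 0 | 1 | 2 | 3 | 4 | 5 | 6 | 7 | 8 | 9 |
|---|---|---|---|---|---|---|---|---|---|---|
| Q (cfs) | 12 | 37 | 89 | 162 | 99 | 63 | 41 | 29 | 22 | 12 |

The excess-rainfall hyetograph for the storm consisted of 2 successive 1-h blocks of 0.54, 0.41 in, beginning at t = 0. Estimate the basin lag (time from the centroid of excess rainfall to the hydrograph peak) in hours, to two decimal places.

t_L ≈ 2.07 h

Centroid of excess rainfall: t_c = Σ P_i·t̄_i / ΣP_i = 0.9316 h (block centres at 0.5, 1.5 h).
Hydrograph peak occurs at t = 3 h, so basin lag t_L = 3 − 0.9316 = 2.07 h.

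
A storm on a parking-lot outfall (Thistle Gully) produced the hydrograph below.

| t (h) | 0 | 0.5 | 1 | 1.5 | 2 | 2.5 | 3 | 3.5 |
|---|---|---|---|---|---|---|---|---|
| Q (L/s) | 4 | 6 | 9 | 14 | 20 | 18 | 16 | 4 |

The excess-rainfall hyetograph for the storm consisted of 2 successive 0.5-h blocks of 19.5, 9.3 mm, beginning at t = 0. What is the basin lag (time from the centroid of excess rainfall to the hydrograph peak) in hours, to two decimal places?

Centroid of excess rainfall: t_c = Σ P_i·t̄_i / ΣP_i = 0.4115 h (block centres at 0.25, 0.75 h).
Hydrograph peak occurs at t = 2 h, so basin lag t_L = 2 − 0.4115 = 1.59 h.

t_L ≈ 1.59 h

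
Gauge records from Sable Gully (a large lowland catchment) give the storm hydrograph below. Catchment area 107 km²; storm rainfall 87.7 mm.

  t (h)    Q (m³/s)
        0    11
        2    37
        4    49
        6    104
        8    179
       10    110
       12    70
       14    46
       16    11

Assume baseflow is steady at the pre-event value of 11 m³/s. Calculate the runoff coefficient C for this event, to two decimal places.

ΣQ_DR = 518.0 m³/s; V = ΣQ_DR·Δt = 3.730 × 10^6 m³.
Runoff depth d = V / A = 34.86 mm.
C = d / P = 34.86 / 87.7 = 0.40.

C ≈ 0.40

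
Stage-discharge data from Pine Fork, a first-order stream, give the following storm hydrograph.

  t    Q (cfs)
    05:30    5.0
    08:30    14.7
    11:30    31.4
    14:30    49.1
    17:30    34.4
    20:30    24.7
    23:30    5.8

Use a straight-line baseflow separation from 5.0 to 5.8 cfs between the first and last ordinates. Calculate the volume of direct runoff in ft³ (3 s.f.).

Direct-runoff ordinates (Q − Q_b): 0.00, 9.57, 26.13, 43.70, 28.87, 19.03, 0.00 cfs.
ΣQ_DR = 127.3 cfs.
With Δt = 3 h = 10800 s, V = ΣQ_DR · Δt = 127.3 × 10800 = 1.37 × 10^6 ft³.

V ≈ 1.37 × 10^6 ft³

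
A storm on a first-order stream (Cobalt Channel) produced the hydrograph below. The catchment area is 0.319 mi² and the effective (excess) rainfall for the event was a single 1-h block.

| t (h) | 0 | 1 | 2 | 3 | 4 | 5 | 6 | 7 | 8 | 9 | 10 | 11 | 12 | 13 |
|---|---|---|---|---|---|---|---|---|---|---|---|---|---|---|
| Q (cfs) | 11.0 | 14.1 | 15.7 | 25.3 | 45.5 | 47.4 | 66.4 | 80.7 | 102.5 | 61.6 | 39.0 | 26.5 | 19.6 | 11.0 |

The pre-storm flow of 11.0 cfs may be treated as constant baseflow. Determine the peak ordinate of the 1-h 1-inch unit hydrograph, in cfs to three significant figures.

U_p ≈ 45.7 cfs

Direct runoff: 0.0, 3.1, 4.7, 14.3, 34.5, 36.4, 55.4, 69.7, 91.5, 50.6, 28.0, 15.5, 8.6, 0.0 cfs; ΣQ_DR = 412.3 cfs, peak = 91.5 cfs.
Runoff depth d = ΣQ_DR·Δt / A = 412.3 × 3600 / (0.319 mi²) = 2.003 in.
The 1-inch UH is the DRH scaled by (1 in)/d, so U_p = 91.5 × 1/2.003 = 45.7 cfs.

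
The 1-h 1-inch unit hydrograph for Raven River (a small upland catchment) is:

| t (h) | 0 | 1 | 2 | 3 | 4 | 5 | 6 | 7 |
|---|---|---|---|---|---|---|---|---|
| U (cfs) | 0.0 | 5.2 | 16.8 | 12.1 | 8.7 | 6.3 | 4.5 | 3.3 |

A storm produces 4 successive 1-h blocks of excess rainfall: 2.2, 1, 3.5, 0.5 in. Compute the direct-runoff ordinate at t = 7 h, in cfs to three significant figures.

Q ≈ 38.2 cfs

By discrete convolution, Q_j = Σ (P_i / 1 in) · U_{j−i}.
At t = 7 h (j=7): Q = (2.2/1)·3.3 + (1/1)·4.5 + (3.5/1)·6.3 + (0.5/1)·8.7 = 38.2 cfs.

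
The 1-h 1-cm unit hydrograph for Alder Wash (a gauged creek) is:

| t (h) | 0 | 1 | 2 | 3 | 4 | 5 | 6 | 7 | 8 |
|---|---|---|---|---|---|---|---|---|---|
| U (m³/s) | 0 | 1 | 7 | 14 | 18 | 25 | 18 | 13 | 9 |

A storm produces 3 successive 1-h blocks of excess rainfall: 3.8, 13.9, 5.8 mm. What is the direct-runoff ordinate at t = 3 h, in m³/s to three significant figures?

Q ≈ 15.6 m³/s

By discrete convolution, Q_j = Σ (P_i / 10 mm) · U_{j−i}.
At t = 3 h (j=3): Q = (3.8/10)·14 + (13.9/10)·7 + (5.8/10)·1 = 15.6 m³/s.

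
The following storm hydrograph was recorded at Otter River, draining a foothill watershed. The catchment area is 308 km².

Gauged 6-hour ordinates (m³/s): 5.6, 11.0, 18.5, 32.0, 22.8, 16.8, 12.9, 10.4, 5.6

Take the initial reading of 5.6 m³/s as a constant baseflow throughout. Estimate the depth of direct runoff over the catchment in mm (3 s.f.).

d ≈ 5.98 mm

Direct runoff: 0.0, 5.4, 12.9, 26.4, 17.2, 11.2, 7.3, 4.8, 0.0 m³/s; ΣQ_DR = 85.20 m³/s.
V = ΣQ_DR · Δt = 85.20 × 21600 s = 1.840 × 10^6 m³.
Over A = 308 km², depth = V / A = 5.98 mm.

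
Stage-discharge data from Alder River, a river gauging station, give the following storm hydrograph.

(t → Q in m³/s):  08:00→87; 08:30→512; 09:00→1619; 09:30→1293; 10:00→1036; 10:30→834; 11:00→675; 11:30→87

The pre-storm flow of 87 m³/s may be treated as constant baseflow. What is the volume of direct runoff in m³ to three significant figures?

Direct-runoff ordinates (Q − Q_b): 0.0, 425.0, 1532.0, 1206.0, 949.0, 747.0, 588.0, 0.0 m³/s.
ΣQ_DR = 5447 m³/s.
With Δt = 0.5 h = 1800 s, V = ΣQ_DR · Δt = 5447 × 1800 = 9.80 × 10^6 m³.

V ≈ 9.80 × 10^6 m³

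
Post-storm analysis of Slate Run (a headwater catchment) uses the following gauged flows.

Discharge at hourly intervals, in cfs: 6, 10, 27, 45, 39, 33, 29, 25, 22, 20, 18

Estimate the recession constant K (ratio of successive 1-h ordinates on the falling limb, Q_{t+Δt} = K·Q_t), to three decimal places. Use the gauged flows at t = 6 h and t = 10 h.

Using the recession-limb readings at t = 6 h and t = 10 h: Q falls from 29 to 18 cfs over 4 intervals.
K = (Q₂/Q₁)^(1/4) = (18/29)^(1/4) = 0.888.

K ≈ 0.888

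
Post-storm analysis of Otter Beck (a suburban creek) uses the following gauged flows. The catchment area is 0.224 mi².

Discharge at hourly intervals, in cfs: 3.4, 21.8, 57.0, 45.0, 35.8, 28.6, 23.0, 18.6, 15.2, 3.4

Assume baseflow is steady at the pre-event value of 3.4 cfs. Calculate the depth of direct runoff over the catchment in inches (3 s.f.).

d ≈ 1.51 in

Direct runoff: 0.0, 18.4, 53.6, 41.6, 32.4, 25.2, 19.6, 15.2, 11.8, 0.0 cfs; ΣQ_DR = 217.8 cfs.
V = ΣQ_DR · Δt = 217.8 × 3600 s = 7.841 × 10^5 ft³.
Over A = 0.224 mi², depth = V / A = 1.51 in.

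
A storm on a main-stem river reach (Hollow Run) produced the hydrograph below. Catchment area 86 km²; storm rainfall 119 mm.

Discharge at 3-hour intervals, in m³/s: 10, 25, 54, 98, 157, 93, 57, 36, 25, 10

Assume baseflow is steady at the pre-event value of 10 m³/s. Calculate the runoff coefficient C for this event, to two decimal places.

ΣQ_DR = 465.0 m³/s; V = ΣQ_DR·Δt = 5.022 × 10^6 m³.
Runoff depth d = V / A = 58.40 mm.
C = d / P = 58.40 / 119 = 0.49.

C ≈ 0.49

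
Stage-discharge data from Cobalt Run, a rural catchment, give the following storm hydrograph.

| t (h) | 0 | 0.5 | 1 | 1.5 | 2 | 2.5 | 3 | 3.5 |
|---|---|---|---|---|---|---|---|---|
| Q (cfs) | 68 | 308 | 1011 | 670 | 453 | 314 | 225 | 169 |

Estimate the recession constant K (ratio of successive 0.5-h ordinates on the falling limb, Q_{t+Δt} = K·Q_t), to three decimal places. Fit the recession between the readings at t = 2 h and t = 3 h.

Using the recession-limb readings at t = 2 h and t = 3 h: Q falls from 453 to 225 cfs over 2 intervals.
K = (Q₂/Q₁)^(1/2) = (225/453)^(1/2) = 0.705.

K ≈ 0.705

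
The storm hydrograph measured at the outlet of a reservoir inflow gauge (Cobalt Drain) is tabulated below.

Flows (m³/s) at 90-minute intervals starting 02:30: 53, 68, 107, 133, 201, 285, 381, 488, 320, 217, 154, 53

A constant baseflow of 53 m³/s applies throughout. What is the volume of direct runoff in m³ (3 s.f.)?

V ≈ 9.85 × 10^6 m³

Direct-runoff ordinates (Q − Q_b): 0.0, 15.0, 54.0, 80.0, 148.0, 232.0, 328.0, 435.0, 267.0, 164.0, 101.0, 0.0 m³/s.
ΣQ_DR = 1824 m³/s.
With Δt = 1.5 h = 5400 s, V = ΣQ_DR · Δt = 1824 × 5400 = 9.85 × 10^6 m³.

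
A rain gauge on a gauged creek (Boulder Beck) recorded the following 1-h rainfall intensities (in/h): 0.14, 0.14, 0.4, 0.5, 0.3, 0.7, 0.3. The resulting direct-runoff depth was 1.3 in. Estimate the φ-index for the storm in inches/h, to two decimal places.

φ ≈ 0.18 in/h

Only the 5 blocks with intensity above φ contribute runoff: 0.4, 0.5, 0.3, 0.7, 0.3 in/h.
Σ(I−φ)·Δt = d  ⇒  (0.4+0.5+0.3+0.7+0.3 − 5φ)·1 = 1.3
φ = (2.200 − 1.3/1) / 5 = 0.18 in/h.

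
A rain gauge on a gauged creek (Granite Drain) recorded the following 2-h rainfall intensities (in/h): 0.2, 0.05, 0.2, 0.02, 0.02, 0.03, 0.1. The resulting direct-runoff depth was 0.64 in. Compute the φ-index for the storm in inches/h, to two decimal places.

Only the 3 blocks with intensity above φ contribute runoff: 0.2, 0.2, 0.1 in/h.
Σ(I−φ)·Δt = d  ⇒  (0.2+0.2+0.1 − 3φ)·2 = 0.64
φ = (0.5000 − 0.64/2) / 3 = 0.06 in/h.

φ ≈ 0.06 in/h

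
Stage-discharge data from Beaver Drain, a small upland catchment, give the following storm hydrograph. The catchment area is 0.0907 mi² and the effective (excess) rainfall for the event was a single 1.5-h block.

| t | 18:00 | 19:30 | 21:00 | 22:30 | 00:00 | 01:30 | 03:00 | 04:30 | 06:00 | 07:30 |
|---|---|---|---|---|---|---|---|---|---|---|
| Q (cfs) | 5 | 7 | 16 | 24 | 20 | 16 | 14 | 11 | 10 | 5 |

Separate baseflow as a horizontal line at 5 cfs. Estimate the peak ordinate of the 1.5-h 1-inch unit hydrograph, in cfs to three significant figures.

U_p ≈ 9.51 cfs

Direct runoff: 0.0, 2.0, 11.0, 19.0, 15.0, 11.0, 9.0, 6.0, 5.0, 0.0 cfs; ΣQ_DR = 78.00 cfs, peak = 19.0 cfs.
Runoff depth d = ΣQ_DR·Δt / A = 78.00 × 5400 / (0.0907 mi²) = 1.999 in.
The 1-inch UH is the DRH scaled by (1 in)/d, so U_p = 19.0 × 1/1.999 = 9.51 cfs.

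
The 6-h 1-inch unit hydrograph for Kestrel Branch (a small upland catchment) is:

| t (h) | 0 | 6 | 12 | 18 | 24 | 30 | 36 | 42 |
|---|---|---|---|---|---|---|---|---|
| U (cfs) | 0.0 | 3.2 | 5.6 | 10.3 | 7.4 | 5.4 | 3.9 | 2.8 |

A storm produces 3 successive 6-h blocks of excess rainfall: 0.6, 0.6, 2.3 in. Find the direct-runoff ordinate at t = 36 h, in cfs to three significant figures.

Q ≈ 22.6 cfs

By discrete convolution, Q_j = Σ (P_i / 1 in) · U_{j−i}.
At t = 36 h (j=6): Q = (0.6/1)·3.9 + (0.6/1)·5.4 + (2.3/1)·7.4 = 22.6 cfs.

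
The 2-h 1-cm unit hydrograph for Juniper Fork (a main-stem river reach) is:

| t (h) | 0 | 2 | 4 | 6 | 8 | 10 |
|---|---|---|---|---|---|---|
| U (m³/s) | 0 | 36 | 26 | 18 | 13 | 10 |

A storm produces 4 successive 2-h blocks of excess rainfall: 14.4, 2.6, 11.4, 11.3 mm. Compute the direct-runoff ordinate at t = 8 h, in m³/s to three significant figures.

By discrete convolution, Q_j = Σ (P_i / 10 mm) · U_{j−i}.
At t = 8 h (j=4): Q = (14.4/10)·13 + (2.6/10)·18 + (11.4/10)·26 + (11.3/10)·36 = 93.7 m³/s.

Q ≈ 93.7 m³/s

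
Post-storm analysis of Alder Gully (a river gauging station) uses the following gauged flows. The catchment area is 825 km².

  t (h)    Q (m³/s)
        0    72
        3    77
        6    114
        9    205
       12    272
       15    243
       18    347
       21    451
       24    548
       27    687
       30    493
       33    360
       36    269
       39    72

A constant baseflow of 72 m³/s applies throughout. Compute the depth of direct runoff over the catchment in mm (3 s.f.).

d ≈ 41.9 mm

Direct runoff: 0.0, 5.0, 42.0, 133.0, 200.0, 171.0, 275.0, 379.0, 476.0, 615.0, 421.0, 288.0, 197.0, 0.0 m³/s; ΣQ_DR = 3202 m³/s.
V = ΣQ_DR · Δt = 3202 × 10800 s = 3.458 × 10^7 m³.
Over A = 825 km², depth = V / A = 41.9 mm.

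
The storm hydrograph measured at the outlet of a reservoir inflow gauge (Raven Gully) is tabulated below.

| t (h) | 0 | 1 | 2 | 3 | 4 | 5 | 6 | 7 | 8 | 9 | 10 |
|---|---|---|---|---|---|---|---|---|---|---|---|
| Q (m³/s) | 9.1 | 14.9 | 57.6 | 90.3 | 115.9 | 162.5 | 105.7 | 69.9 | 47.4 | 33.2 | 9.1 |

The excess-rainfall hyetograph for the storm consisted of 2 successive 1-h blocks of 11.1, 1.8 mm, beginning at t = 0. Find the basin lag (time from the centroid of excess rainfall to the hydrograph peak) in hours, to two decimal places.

t_L ≈ 4.36 h

Centroid of excess rainfall: t_c = Σ P_i·t̄_i / ΣP_i = 0.6395 h (block centres at 0.5, 1.5 h).
Hydrograph peak occurs at t = 5 h, so basin lag t_L = 5 − 0.6395 = 4.36 h.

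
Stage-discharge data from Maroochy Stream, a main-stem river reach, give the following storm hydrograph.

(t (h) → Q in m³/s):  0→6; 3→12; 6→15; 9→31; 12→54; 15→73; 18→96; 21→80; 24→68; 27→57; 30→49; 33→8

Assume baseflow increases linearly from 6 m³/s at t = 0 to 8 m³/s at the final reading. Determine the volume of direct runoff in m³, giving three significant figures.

Direct-runoff ordinates (Q − Q_b): 0.00, 5.82, 8.64, 24.45, 47.27, 66.09, 88.91, 72.73, 60.55, 49.36, 41.18, 0.00 m³/s.
ΣQ_DR = 465.0 m³/s.
With Δt = 3 h = 10800 s, V = ΣQ_DR · Δt = 465.0 × 10800 = 5.02 × 10^6 m³.

V ≈ 5.02 × 10^6 m³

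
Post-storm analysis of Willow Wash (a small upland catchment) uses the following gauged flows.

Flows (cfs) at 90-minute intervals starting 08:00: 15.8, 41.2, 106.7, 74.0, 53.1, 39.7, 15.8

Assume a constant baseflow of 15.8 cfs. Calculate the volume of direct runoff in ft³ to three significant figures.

V ≈ 1.27 × 10^6 ft³

Direct-runoff ordinates (Q − Q_b): 0.0, 25.4, 90.9, 58.2, 37.3, 23.9, 0.0 cfs.
ΣQ_DR = 235.7 cfs.
With Δt = 1.5 h = 5400 s, V = ΣQ_DR · Δt = 235.7 × 5400 = 1.27 × 10^6 ft³.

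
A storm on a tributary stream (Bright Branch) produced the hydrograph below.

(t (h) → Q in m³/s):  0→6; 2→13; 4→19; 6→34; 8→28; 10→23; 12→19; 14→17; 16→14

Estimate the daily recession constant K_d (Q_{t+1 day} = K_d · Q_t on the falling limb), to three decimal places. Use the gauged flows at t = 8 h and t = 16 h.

K_d ≈ 0.125

Between t = 8 h and t = 16 h the flow falls from 28 to 14 m³/s over 4×2 h = 8 h.
Per-interval ratio K = (14/28)^(1/4) = 0.8409; K_d = K^(24/2) = 0.125.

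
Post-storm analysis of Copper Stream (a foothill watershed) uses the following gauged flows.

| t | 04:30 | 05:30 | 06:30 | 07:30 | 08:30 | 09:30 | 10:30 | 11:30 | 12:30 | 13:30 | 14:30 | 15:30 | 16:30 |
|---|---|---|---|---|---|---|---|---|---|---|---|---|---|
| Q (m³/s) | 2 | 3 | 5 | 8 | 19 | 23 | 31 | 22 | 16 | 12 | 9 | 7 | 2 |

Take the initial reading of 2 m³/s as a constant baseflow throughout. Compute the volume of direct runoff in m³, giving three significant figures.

V ≈ 4.79 × 10^5 m³

Direct-runoff ordinates (Q − Q_b): 0.0, 1.0, 3.0, 6.0, 17.0, 21.0, 29.0, 20.0, 14.0, 10.0, 7.0, 5.0, 0.0 m³/s.
ΣQ_DR = 133.0 m³/s.
With Δt = 1 h = 3600 s, V = ΣQ_DR · Δt = 133.0 × 3600 = 4.79 × 10^5 m³.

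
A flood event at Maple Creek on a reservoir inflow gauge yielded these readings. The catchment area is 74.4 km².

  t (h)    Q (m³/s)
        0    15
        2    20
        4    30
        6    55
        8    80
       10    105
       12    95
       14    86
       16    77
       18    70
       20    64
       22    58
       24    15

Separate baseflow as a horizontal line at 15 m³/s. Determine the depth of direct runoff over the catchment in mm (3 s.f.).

d ≈ 55.6 mm

Direct runoff: 0.0, 5.0, 15.0, 40.0, 65.0, 90.0, 80.0, 71.0, 62.0, 55.0, 49.0, 43.0, 0.0 m³/s; ΣQ_DR = 575.0 m³/s.
V = ΣQ_DR · Δt = 575.0 × 7200 s = 4.140 × 10^6 m³.
Over A = 74.4 km², depth = V / A = 55.6 mm.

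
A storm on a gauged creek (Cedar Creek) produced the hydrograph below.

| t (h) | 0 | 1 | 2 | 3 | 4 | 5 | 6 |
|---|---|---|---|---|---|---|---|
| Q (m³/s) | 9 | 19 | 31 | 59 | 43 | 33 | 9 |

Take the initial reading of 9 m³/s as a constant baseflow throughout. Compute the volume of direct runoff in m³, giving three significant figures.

V ≈ 5.04 × 10^5 m³

Direct-runoff ordinates (Q − Q_b): 0.0, 10.0, 22.0, 50.0, 34.0, 24.0, 0.0 m³/s.
ΣQ_DR = 140.0 m³/s.
With Δt = 1 h = 3600 s, V = ΣQ_DR · Δt = 140.0 × 3600 = 5.04 × 10^5 m³.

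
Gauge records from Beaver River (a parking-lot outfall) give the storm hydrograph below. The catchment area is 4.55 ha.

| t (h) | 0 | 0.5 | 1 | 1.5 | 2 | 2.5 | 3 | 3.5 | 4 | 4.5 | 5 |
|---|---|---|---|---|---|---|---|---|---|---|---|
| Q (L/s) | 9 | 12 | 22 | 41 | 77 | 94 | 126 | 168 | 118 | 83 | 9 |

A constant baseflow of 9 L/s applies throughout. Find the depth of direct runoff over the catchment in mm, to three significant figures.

d ≈ 26.1 mm

Direct runoff: 0.0, 3.0, 13.0, 32.0, 68.0, 85.0, 117.0, 159.0, 109.0, 74.0, 0.0 L/s; ΣQ_DR = 660.0 L/s.
V = ΣQ_DR · Δt = 660.0 × 1800 s = 1.188 × 10^6 L.
Over A = 4.55 ha, depth = V / A = 26.1 mm.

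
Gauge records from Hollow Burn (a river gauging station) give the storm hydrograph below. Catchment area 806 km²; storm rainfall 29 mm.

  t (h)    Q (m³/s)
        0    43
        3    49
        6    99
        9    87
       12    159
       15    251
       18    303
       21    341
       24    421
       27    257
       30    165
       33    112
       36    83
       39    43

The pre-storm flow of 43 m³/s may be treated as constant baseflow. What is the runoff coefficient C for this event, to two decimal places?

C ≈ 0.84

ΣQ_DR = 1811 m³/s; V = ΣQ_DR·Δt = 1.956 × 10^7 m³.
Runoff depth d = V / A = 24.27 mm.
C = d / P = 24.27 / 29 = 0.84.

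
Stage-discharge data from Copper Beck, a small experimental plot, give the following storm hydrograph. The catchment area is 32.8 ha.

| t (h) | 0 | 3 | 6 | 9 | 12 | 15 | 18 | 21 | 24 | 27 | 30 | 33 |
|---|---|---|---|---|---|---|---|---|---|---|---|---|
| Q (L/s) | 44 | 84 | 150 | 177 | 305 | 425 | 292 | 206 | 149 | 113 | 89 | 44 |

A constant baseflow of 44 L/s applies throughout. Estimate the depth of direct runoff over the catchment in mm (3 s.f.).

d ≈ 51.0 mm

Direct runoff: 0.0, 40.0, 106.0, 133.0, 261.0, 381.0, 248.0, 162.0, 105.0, 69.0, 45.0, 0.0 L/s; ΣQ_DR = 1550 L/s.
V = ΣQ_DR · Δt = 1550 × 10800 s = 1.674 × 10^7 L.
Over A = 32.8 ha, depth = V / A = 51.0 mm.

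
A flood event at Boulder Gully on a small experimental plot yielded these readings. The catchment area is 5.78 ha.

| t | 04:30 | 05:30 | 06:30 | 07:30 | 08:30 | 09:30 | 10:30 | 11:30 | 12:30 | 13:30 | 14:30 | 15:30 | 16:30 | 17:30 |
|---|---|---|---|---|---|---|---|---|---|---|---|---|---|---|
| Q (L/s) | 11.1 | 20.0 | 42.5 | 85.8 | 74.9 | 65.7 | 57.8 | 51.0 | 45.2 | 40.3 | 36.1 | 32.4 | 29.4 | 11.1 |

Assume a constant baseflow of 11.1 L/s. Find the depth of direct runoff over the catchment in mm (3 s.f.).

d ≈ 27.9 mm

Direct runoff: 0.0, 8.9, 31.4, 74.7, 63.8, 54.6, 46.7, 39.9, 34.1, 29.2, 25.0, 21.3, 18.3, 0.0 L/s; ΣQ_DR = 447.9 L/s.
V = ΣQ_DR · Δt = 447.9 × 3600 s = 1.612 × 10^6 L.
Over A = 5.78 ha, depth = V / A = 27.9 mm.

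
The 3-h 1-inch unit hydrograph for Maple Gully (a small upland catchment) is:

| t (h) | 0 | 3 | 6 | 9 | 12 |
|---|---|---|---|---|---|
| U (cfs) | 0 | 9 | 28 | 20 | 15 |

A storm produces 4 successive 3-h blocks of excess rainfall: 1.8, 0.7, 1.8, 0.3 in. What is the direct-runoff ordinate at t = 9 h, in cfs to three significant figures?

Q ≈ 71.8 cfs

By discrete convolution, Q_j = Σ (P_i / 1 in) · U_{j−i}.
At t = 9 h (j=3): Q = (1.8/1)·20 + (0.7/1)·28 + (1.8/1)·9 + (0.3/1)·0 = 71.8 cfs.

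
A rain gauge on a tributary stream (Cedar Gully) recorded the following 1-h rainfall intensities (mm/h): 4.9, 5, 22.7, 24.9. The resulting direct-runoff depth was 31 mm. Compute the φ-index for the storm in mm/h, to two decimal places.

Only the 2 blocks with intensity above φ contribute runoff: 22.7, 24.9 mm/h.
Σ(I−φ)·Δt = d  ⇒  (22.7+24.9 − 2φ)·1 = 31
φ = (47.60 − 31/1) / 2 = 8.30 mm/h.

φ ≈ 8.30 mm/h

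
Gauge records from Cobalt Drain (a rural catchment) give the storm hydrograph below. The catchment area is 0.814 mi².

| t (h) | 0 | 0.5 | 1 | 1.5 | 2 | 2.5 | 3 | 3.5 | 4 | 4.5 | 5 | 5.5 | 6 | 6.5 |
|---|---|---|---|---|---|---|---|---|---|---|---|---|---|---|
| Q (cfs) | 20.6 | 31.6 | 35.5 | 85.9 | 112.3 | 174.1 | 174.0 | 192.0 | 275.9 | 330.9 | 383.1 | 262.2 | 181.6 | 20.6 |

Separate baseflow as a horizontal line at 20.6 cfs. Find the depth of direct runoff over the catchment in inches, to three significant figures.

Direct runoff: 0.0, 11.0, 14.9, 65.3, 91.7, 153.5, 153.4, 171.4, 255.3, 310.3, 362.5, 241.6, 161.0, 0.0 cfs; ΣQ_DR = 1992 cfs.
V = ΣQ_DR · Δt = 1992 × 1800 s = 3.585 × 10^6 ft³.
Over A = 0.814 mi², depth = V / A = 1.90 in.

d ≈ 1.90 in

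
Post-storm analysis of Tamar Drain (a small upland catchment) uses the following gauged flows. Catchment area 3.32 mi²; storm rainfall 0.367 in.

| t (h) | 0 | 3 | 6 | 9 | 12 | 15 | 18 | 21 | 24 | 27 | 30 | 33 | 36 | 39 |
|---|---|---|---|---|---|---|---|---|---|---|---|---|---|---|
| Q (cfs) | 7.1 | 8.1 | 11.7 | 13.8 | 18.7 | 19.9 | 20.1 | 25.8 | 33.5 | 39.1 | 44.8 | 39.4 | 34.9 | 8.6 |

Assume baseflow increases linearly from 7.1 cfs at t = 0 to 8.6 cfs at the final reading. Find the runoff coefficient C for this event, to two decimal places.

C ≈ 0.82

ΣQ_DR = 215.6 cfs; V = ΣQ_DR·Δt = 2.328 × 10^6 ft³.
Runoff depth d = V / A = 0.3019 in.
C = d / P = 0.3019 / 0.367 = 0.82.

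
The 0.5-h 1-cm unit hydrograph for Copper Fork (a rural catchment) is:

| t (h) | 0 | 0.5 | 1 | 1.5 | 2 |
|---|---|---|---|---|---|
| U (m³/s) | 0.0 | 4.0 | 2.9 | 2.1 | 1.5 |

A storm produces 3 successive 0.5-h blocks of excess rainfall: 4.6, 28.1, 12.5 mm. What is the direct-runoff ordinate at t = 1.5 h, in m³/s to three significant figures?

Q ≈ 14.1 m³/s

By discrete convolution, Q_j = Σ (P_i / 10 mm) · U_{j−i}.
At t = 1.5 h (j=3): Q = (4.6/10)·2.1 + (28.1/10)·2.9 + (12.5/10)·4.0 = 14.1 m³/s.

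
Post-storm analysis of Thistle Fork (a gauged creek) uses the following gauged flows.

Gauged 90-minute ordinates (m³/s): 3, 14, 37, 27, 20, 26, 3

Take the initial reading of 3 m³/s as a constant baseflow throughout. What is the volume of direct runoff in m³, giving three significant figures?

V ≈ 5.89 × 10^5 m³

Direct-runoff ordinates (Q − Q_b): 0.0, 11.0, 34.0, 24.0, 17.0, 23.0, 0.0 m³/s.
ΣQ_DR = 109.0 m³/s.
With Δt = 1.5 h = 5400 s, V = ΣQ_DR · Δt = 109.0 × 5400 = 5.89 × 10^5 m³.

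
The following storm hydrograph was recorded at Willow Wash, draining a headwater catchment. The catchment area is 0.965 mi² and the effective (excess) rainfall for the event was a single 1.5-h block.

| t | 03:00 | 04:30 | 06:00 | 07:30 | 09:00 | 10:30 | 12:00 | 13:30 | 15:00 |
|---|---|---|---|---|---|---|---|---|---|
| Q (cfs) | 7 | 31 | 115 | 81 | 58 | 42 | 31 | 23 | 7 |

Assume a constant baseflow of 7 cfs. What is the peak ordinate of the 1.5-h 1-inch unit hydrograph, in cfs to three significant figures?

U_p ≈ 135 cfs

Direct runoff: 0.0, 24.0, 108.0, 74.0, 51.0, 35.0, 24.0, 16.0, 0.0 cfs; ΣQ_DR = 332.0 cfs, peak = 108.0 cfs.
Runoff depth d = ΣQ_DR·Δt / A = 332.0 × 5400 / (0.965 mi²) = 0.7997 in.
The 1-inch UH is the DRH scaled by (1 in)/d, so U_p = 108.0 × 1/0.7997 = 135 cfs.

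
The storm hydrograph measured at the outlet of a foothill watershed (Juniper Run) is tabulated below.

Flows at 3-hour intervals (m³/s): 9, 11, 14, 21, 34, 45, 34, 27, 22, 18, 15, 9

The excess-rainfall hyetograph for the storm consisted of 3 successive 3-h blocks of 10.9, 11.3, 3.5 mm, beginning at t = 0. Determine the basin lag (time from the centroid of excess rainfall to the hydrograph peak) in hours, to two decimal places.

t_L ≈ 11.36 h

Centroid of excess rainfall: t_c = Σ P_i·t̄_i / ΣP_i = 3.6362 h (block centres at 1.5, 4.5, 7.5 h).
Hydrograph peak occurs at t = 15 h, so basin lag t_L = 15 − 3.6362 = 11.36 h.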